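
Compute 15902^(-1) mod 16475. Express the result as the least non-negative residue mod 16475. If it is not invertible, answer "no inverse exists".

Run Euclid on (16475, 15902):
16475 = 1×15902 + 573
15902 = 27×573 + 431
573 = 1×431 + 142
431 = 3×142 + 5
142 = 28×5 + 2
5 = 2×2 + 1
2 = 2×1 + 0
The gcd is 1. Working backward:
1 = 5 − 2·2
1 = −2·142 + 57·5
1 = 57·431 − 173·142
1 = −173·573 + 230·431
1 = 230·15902 − 6383·573
1 = −6383·16475 + 6613·15902
So 15902·6613 ≡ 1 (mod 16475).

6613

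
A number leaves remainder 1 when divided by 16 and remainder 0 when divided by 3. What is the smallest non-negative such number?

33

Write x = 1 + 16·k. Then 16·k ≡ 0 − 1 ≡ 2 (mod 3).
Need 16⁻¹ mod 3. Extended Euclid on (3, 1):
3 = 3×1 + 0
16⁻¹ ≡ 1 (mod 3), so k ≡ 1·2 ≡ 2 (mod 3).
x = 1 + 16·2 = 33.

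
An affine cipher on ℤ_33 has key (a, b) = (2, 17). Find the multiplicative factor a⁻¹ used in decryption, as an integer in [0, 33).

Extended Euclidean algorithm:
33 = 16·2 + 1
2 = 2·1 + 0
gcd = 1, so the inverse exists. Back-substitute:
1 = 33 − 16·2
So 2·(-16) ≡ 1 (mod 33), and -16 ≡ 17 (mod 33).

17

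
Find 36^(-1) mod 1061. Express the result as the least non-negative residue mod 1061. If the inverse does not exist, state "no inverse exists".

Apply the Euclidean algorithm to 1061 and 36:
1061 = 29×36 + 17
36 = 2×17 + 2
17 = 8×2 + 1
2 = 2×1 + 0
The gcd is 1. Working backward:
1 = 17 − 8·2
1 = −8·36 + 17·17
1 = 17·1061 − 501·36
So 36·(-501) ≡ 1 (mod 1061), and -501 ≡ 560 (mod 1061).

560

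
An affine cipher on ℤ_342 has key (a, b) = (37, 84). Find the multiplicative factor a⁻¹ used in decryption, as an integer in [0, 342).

Run Euclid on (342, 37):
342 = 9·37 + 9
37 = 4·9 + 1
9 = 9·1 + 0
The gcd is 1. Working backward:
1 = 37 − 4·9
1 = −4·342 + 37·37
So 37·37 ≡ 1 (mod 342).

37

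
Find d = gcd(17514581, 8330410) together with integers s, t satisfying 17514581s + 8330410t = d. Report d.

1

Apply Euclid's algorithm to 17514581 and 8330410:
17514581 = 2·8330410 + 853761
8330410 = 9·853761 + 646561
853761 = 1·646561 + 207200
646561 = 3·207200 + 24961
207200 = 8·24961 + 7512
24961 = 3·7512 + 2425
7512 = 3·2425 + 237
2425 = 10·237 + 55
237 = 4·55 + 17
55 = 3·17 + 4
17 = 4·4 + 1
4 = 4·1 + 0
gcd(17514581, 8330410) = 1.
Express as a combination:
1 = 17 − 4·4
1 = −4·55 + 13·17
1 = 13·237 − 56·55
1 = −56·2425 + 573·237
1 = 573·7512 − 1775·2425
1 = −1775·24961 + 5898·7512
1 = 5898·207200 − 48959·24961
1 = −48959·646561 + 152775·207200
1 = 152775·853761 − 201734·646561
1 = −201734·8330410 + 1968381·853761
1 = 1968381·17514581 − 4138496·8330410
So 1 = (1968381)·17514581 + (-4138496)·8330410.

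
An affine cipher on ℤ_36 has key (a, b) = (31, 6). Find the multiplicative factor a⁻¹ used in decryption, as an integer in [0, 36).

Run Euclid on (36, 31):
36 = 1*31 + 5
31 = 6*5 + 1
5 = 5*1 + 0
Since gcd(31, 36) = 1, back-substitute to write 1 as a combination:
1 = 31 − 6·5
1 = −6·36 + 7·31
So 31·7 ≡ 1 (mod 36).

7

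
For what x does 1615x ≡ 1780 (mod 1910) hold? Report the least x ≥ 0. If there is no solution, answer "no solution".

240

First find gcd(1615, 1910):
1910 = 1×1615 + 295
1615 = 5×295 + 140
295 = 2×140 + 15
140 = 9×15 + 5
15 = 3×5 + 0
gcd = 5 and 5 | 1780, so solutions exist. Divide through by 5: 323x ≡ 356 (mod 382).
Now find 323⁻¹ mod 382:
382 = 1*323 + 59
323 = 5*59 + 28
59 = 2*28 + 3
28 = 9*3 + 1
3 = 3*1 + 0
Back-substitute:
1 = 28 − 9·3
1 = −9·59 + 19·28
1 = 19·323 − 104·59
1 = −104·382 + 123·323
So 323⁻¹ ≡ 123 (mod 382).
Then x ≡ 123·356 ≡ 240 (mod 382); the smallest non-negative solution is x = 240.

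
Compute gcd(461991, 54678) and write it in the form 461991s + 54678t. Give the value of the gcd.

Euclidean algorithm:
461991 = 8×54678 + 24567
54678 = 2×24567 + 5544
24567 = 4×5544 + 2391
5544 = 2×2391 + 762
2391 = 3×762 + 105
762 = 7×105 + 27
105 = 3×27 + 24
27 = 1×24 + 3
24 = 8×3 + 0
gcd(461991, 54678) = 3.
Express as a combination:
3 = 27 − 24
3 = −105 + 4·27
3 = 4·762 − 29·105
3 = −29·2391 + 91·762
3 = 91·5544 − 211·2391
3 = −211·24567 + 935·5544
3 = 935·54678 − 2081·24567
3 = −2081·461991 + 17583·54678
So 3 = (-2081)·461991 + (17583)·54678.

3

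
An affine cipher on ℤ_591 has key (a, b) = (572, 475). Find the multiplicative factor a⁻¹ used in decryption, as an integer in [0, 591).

311

gcd(591, 572) by repeated division:
591 = 1×572 + 19
572 = 30×19 + 2
19 = 9×2 + 1
2 = 2×1 + 0
Since gcd(572, 591) = 1, back-substitute to write 1 as a combination:
1 = 19 − 9·2
1 = −9·572 + 271·19
1 = 271·591 − 280·572
Thus 572·(-280) ≡ 1 (mod 591); reducing, -280 mod 591 = 311.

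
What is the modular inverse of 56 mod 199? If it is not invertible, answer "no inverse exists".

gcd(199, 56) by repeated division:
199 = 3×56 + 31
56 = 1×31 + 25
31 = 1×25 + 6
25 = 4×6 + 1
6 = 6×1 + 0
Since gcd(56, 199) = 1, back-substitute to write 1 as a combination:
1 = 25 − 4·6
1 = −4·31 + 5·25
1 = 5·56 − 9·31
1 = −9·199 + 32·56
So 56·32 ≡ 1 (mod 199).

32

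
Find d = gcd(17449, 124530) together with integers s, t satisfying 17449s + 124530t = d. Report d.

Apply Euclid's algorithm to 124530 and 17449:
124530 = 7·17449 + 2387
17449 = 7·2387 + 740
2387 = 3·740 + 167
740 = 4·167 + 72
167 = 2·72 + 23
72 = 3·23 + 3
23 = 7·3 + 2
3 = 1·2 + 1
2 = 2·1 + 0
gcd(17449, 124530) = 1.
Working backward:
1 = 3 − 2
1 = −23 + 8·3
1 = 8·72 − 25·23
1 = −25·167 + 58·72
1 = 58·740 − 257·167
1 = −257·2387 + 829·740
1 = 829·17449 − 6060·2387
1 = −6060·124530 + 43249·17449
So 1 = (-6060)·124530 + (43249)·17449.

1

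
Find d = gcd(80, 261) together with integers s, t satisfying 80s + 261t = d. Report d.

1

Apply Euclid's algorithm to 261 and 80:
261 = 3·80 + 21
80 = 3·21 + 17
21 = 1·17 + 4
17 = 4·4 + 1
4 = 4·1 + 0
gcd(80, 261) = 1.
Back-substituting:
1 = 17 − 4·4
1 = −4·21 + 5·17
1 = 5·80 − 19·21
1 = −19·261 + 62·80
So 1 = (-19)·261 + (62)·80.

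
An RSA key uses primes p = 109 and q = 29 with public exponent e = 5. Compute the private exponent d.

φ(n) = (p−1)(q−1) = 108·28 = 3024.
Need d with 5·d ≡ 1 (mod 3024). Apply the extended Euclidean algorithm:
3024 = 604·5 + 4
5 = 1·4 + 1
4 = 4·1 + 0
Back-substitute:
1 = 5 − 4
1 = −3024 + 605·5
So 5·605 ≡ 1 (mod 3024), hence d = 605.

605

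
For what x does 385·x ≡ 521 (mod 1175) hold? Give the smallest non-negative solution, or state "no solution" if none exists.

gcd(385, 1175):
1175 = 3*385 + 20
385 = 19*20 + 5
20 = 4*5 + 0
gcd = 5, but 5 ∤ 521, so the congruence has no solution.

no solution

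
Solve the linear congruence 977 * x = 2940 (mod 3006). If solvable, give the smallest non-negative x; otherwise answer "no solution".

First find gcd(977, 3006):
3006 = 3·977 + 75
977 = 13·75 + 2
75 = 37·2 + 1
2 = 2·1 + 0
gcd = 1, so a unique solution mod 3006 exists.
Back-substitute for the Bézout coefficients:
1 = 75 − 37·2
1 = −37·977 + 482·75
1 = 482·3006 − 1483·977
So 977·(-1483) ≡ 1 (mod 3006), giving 977⁻¹ ≡ 1523.
x ≡ 977⁻¹·2940 ≡ 1523·2940 ≡ 1686 (mod 3006).

1686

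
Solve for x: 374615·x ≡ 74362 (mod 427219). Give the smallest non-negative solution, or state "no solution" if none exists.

First find gcd(374615, 427219):
427219 = 1*374615 + 52604
374615 = 7*52604 + 6387
52604 = 8*6387 + 1508
6387 = 4*1508 + 355
1508 = 4*355 + 88
355 = 4*88 + 3
88 = 29*3 + 1
3 = 3*1 + 0
gcd = 1, so a unique solution mod 427219 exists.
Back-substitute for the Bézout coefficients:
1 = 88 − 29·3
1 = −29·355 + 117·88
1 = 117·1508 − 497·355
1 = −497·6387 + 2105·1508
1 = 2105·52604 − 17337·6387
1 = −17337·374615 + 123464·52604
1 = 123464·427219 − 140801·374615
So 374615·(-140801) ≡ 1 (mod 427219), giving 374615⁻¹ ≡ 286418.
x ≡ 374615⁻¹·74362 ≡ 286418·74362 ≡ 39290 (mod 427219).

39290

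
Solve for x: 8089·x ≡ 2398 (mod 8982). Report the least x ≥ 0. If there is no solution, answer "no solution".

First find gcd(8089, 8982):
8982 = 1×8089 + 893
8089 = 9×893 + 52
893 = 17×52 + 9
52 = 5×9 + 7
9 = 1×7 + 2
7 = 3×2 + 1
2 = 2×1 + 0
gcd = 1, so a unique solution mod 8982 exists.
Back-substitute for the Bézout coefficients:
1 = 7 − 3·2
1 = −3·9 + 4·7
1 = 4·52 − 23·9
1 = −23·893 + 395·52
1 = 395·8089 − 3578·893
1 = −3578·8982 + 3973·8089
So 8089·(3973) ≡ 1 (mod 8982), giving 8089⁻¹ ≡ 3973.
x ≡ 8089⁻¹·2398 ≡ 3973·2398 ≡ 6334 (mod 8982).

6334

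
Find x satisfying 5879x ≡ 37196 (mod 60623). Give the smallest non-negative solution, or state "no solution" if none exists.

First find gcd(5879, 60623):
60623 = 10×5879 + 1833
5879 = 3×1833 + 380
1833 = 4×380 + 313
380 = 1×313 + 67
313 = 4×67 + 45
67 = 1×45 + 22
45 = 2×22 + 1
22 = 22×1 + 0
gcd = 1, so a unique solution mod 60623 exists.
Back-substitute for the Bézout coefficients:
1 = 45 − 2·22
1 = −2·67 + 3·45
1 = 3·313 − 14·67
1 = −14·380 + 17·313
1 = 17·1833 − 82·380
1 = −82·5879 + 263·1833
1 = 263·60623 − 2712·5879
So 5879·(-2712) ≡ 1 (mod 60623), giving 5879⁻¹ ≡ 57911.
x ≡ 5879⁻¹·37196 ≡ 57911·37196 ≡ 1120 (mod 60623).

1120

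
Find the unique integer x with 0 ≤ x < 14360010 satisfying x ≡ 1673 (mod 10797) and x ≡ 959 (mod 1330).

Write x = 1673 + 10797·k. Then 10797·k ≡ 959 − 1673 ≡ 616 (mod 1330).
Need 10797⁻¹ mod 1330. Extended Euclid on (1330, 157):
1330 = 8×157 + 74
157 = 2×74 + 9
74 = 8×9 + 2
9 = 4×2 + 1
2 = 2×1 + 0
Back-substitute:
1 = 9 − 4·2
1 = −4·74 + 33·9
1 = 33·157 − 70·74
1 = −70·1330 + 593·157
10797⁻¹ ≡ 593 (mod 1330), so k ≡ 593·616 ≡ 868 (mod 1330).
x = 1673 + 10797·868 = 9373469.

9373469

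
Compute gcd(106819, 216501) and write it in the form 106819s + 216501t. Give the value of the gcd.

Apply Euclid's algorithm to 216501 and 106819:
216501 = 2×106819 + 2863
106819 = 37×2863 + 888
2863 = 3×888 + 199
888 = 4×199 + 92
199 = 2×92 + 15
92 = 6×15 + 2
15 = 7×2 + 1
2 = 2×1 + 0
gcd(106819, 216501) = 1.
Back-substituting:
1 = 15 − 7·2
1 = −7·92 + 43·15
1 = 43·199 − 93·92
1 = −93·888 + 415·199
1 = 415·2863 − 1338·888
1 = −1338·106819 + 49921·2863
1 = 49921·216501 − 101180·106819
So 1 = (49921)·216501 + (-101180)·106819.

1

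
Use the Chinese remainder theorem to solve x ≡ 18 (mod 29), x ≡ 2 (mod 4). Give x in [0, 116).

Write x = 18 + 29·k. Then 29·k ≡ 2 − 18 ≡ 0 (mod 4).
Need 29⁻¹ mod 4. Extended Euclid on (4, 1):
4 = 4·1 + 0
29⁻¹ ≡ 1 (mod 4), so k ≡ 1·0 ≡ 0 (mod 4).
x = 18 + 29·0 = 18.

18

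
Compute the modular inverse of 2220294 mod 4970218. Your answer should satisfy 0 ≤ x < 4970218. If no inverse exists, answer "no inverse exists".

Euclidean algorithm on 4970218, 2220294:
4970218 = 2*2220294 + 529630
2220294 = 4*529630 + 101774
529630 = 5*101774 + 20760
101774 = 4*20760 + 18734
20760 = 1*18734 + 2026
18734 = 9*2026 + 500
2026 = 4*500 + 26
500 = 19*26 + 6
26 = 4*6 + 2
6 = 3*2 + 0
gcd(2220294, 4970218) = 2 ≠ 1, so 2220294 has no multiplicative inverse modulo 4970218.

no inverse exists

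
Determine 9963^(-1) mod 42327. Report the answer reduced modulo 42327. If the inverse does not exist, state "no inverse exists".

Compute gcd(9963, 42327):
42327 = 4·9963 + 2475
9963 = 4·2475 + 63
2475 = 39·63 + 18
63 = 3·18 + 9
18 = 2·9 + 0
gcd(9963, 42327) = 9 ≠ 1, so 9963 has no multiplicative inverse modulo 42327.

no inverse exists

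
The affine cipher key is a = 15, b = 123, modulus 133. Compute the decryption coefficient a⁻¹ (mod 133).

gcd(133, 15) by repeated division:
133 = 8×15 + 13
15 = 1×13 + 2
13 = 6×2 + 1
2 = 2×1 + 0
gcd = 1, so the inverse exists. Back-substitute:
1 = 13 − 6·2
1 = −6·15 + 7·13
1 = 7·133 − 62·15
Hence 15⁻¹ ≡ -62 ≡ 71 (mod 133).

71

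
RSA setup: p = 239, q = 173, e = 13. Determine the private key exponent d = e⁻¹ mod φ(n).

3149

φ(n) = (p−1)(q−1) = 238·172 = 40936.
Need d with 13·d ≡ 1 (mod 40936). Apply the extended Euclidean algorithm:
40936 = 3148·13 + 12
13 = 1·12 + 1
12 = 12·1 + 0
Back-substitute:
1 = 13 − 12
1 = −40936 + 3149·13
So 13·3149 ≡ 1 (mod 40936), hence d = 3149.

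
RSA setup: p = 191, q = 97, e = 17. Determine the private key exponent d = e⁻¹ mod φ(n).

φ(n) = (p−1)(q−1) = 190·96 = 18240.
Need d with 17·d ≡ 1 (mod 18240). Apply the extended Euclidean algorithm:
18240 = 1072·17 + 16
17 = 1·16 + 1
16 = 16·1 + 0
Back-substitute:
1 = 17 − 16
1 = −18240 + 1073·17
So 17·1073 ≡ 1 (mod 18240), hence d = 1073.

1073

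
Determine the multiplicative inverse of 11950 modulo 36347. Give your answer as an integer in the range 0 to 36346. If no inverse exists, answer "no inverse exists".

Extended Euclidean algorithm:
36347 = 3×11950 + 497
11950 = 24×497 + 22
497 = 22×22 + 13
22 = 1×13 + 9
13 = 1×9 + 4
9 = 2×4 + 1
4 = 4×1 + 0
The gcd is 1. Working backward:
1 = 9 − 2·4
1 = −2·13 + 3·9
1 = 3·22 − 5·13
1 = −5·497 + 113·22
1 = 113·11950 − 2717·497
1 = −2717·36347 + 8264·11950
So 11950·8264 ≡ 1 (mod 36347).

8264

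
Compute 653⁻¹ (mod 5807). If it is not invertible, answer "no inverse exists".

249

Apply the Euclidean algorithm to 5807 and 653:
5807 = 8·653 + 583
653 = 1·583 + 70
583 = 8·70 + 23
70 = 3·23 + 1
23 = 23·1 + 0
The gcd is 1. Working backward:
1 = 70 − 3·23
1 = −3·583 + 25·70
1 = 25·653 − 28·583
1 = −28·5807 + 249·653
So 653·249 ≡ 1 (mod 5807).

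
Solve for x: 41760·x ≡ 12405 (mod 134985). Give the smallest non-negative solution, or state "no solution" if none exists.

3682

First find gcd(41760, 134985):
134985 = 3×41760 + 9705
41760 = 4×9705 + 2940
9705 = 3×2940 + 885
2940 = 3×885 + 285
885 = 3×285 + 30
285 = 9×30 + 15
30 = 2×15 + 0
gcd = 15 and 15 | 12405, so solutions exist. Divide through by 15: 2784x ≡ 827 (mod 8999).
Now find 2784⁻¹ mod 8999:
8999 = 3×2784 + 647
2784 = 4×647 + 196
647 = 3×196 + 59
196 = 3×59 + 19
59 = 3×19 + 2
19 = 9×2 + 1
2 = 2×1 + 0
Back-substitute:
1 = 19 − 9·2
1 = −9·59 + 28·19
1 = 28·196 − 93·59
1 = −93·647 + 307·196
1 = 307·2784 − 1321·647
1 = −1321·8999 + 4270·2784
So 2784⁻¹ ≡ 4270 (mod 8999).
Then x ≡ 4270·827 ≡ 3682 (mod 8999); the smallest non-negative solution is x = 3682.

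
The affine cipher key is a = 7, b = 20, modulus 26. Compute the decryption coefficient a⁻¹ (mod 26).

Apply the Euclidean algorithm to 26 and 7:
26 = 3·7 + 5
7 = 1·5 + 2
5 = 2·2 + 1
2 = 2·1 + 0
The gcd is 1. Working backward:
1 = 5 − 2·2
1 = −2·7 + 3·5
1 = 3·26 − 11·7
Thus 7·(-11) ≡ 1 (mod 26); reducing, -11 mod 26 = 15.

15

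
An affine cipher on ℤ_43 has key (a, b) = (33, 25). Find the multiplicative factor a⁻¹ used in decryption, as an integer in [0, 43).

Apply the Euclidean algorithm to 43 and 33:
43 = 1*33 + 10
33 = 3*10 + 3
10 = 3*3 + 1
3 = 3*1 + 0
The gcd is 1. Working backward:
1 = 10 − 3·3
1 = −3·33 + 10·10
1 = 10·43 − 13·33
So 33·(-13) ≡ 1 (mod 43), and -13 ≡ 30 (mod 43).

30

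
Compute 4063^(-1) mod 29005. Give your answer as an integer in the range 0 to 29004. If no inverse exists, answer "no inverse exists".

5297

Apply the Euclidean algorithm to 29005 and 4063:
29005 = 7×4063 + 564
4063 = 7×564 + 115
564 = 4×115 + 104
115 = 1×104 + 11
104 = 9×11 + 5
11 = 2×5 + 1
5 = 5×1 + 0
gcd = 1, so the inverse exists. Back-substitute:
1 = 11 − 2·5
1 = −2·104 + 19·11
1 = 19·115 − 21·104
1 = −21·564 + 103·115
1 = 103·4063 − 742·564
1 = −742·29005 + 5297·4063
So 4063·5297 ≡ 1 (mod 29005).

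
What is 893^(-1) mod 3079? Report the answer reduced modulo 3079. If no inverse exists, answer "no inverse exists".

Extended Euclidean algorithm:
3079 = 3×893 + 400
893 = 2×400 + 93
400 = 4×93 + 28
93 = 3×28 + 9
28 = 3×9 + 1
9 = 9×1 + 0
gcd = 1, so the inverse exists. Back-substitute:
1 = 28 − 3·9
1 = −3·93 + 10·28
1 = 10·400 − 43·93
1 = −43·893 + 96·400
1 = 96·3079 − 331·893
Hence 893⁻¹ ≡ -331 ≡ 2748 (mod 3079).

2748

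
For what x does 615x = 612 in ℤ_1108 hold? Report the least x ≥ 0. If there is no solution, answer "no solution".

228

First find gcd(615, 1108):
1108 = 1*615 + 493
615 = 1*493 + 122
493 = 4*122 + 5
122 = 24*5 + 2
5 = 2*2 + 1
2 = 2*1 + 0
gcd = 1, so a unique solution mod 1108 exists.
Back-substitute for the Bézout coefficients:
1 = 5 − 2·2
1 = −2·122 + 49·5
1 = 49·493 − 198·122
1 = −198·615 + 247·493
1 = 247·1108 − 445·615
So 615·(-445) ≡ 1 (mod 1108), giving 615⁻¹ ≡ 663.
x ≡ 615⁻¹·612 ≡ 663·612 ≡ 228 (mod 1108).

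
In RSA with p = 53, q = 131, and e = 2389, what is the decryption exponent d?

φ(n) = (p−1)(q−1) = 52·130 = 6760.
Need d with 2389·d ≡ 1 (mod 6760). Apply the extended Euclidean algorithm:
6760 = 2·2389 + 1982
2389 = 1·1982 + 407
1982 = 4·407 + 354
407 = 1·354 + 53
354 = 6·53 + 36
53 = 1·36 + 17
36 = 2·17 + 2
17 = 8·2 + 1
2 = 2·1 + 0
Back-substitute:
1 = 17 − 8·2
1 = −8·36 + 17·17
1 = 17·53 − 25·36
1 = −25·354 + 167·53
1 = 167·407 − 192·354
1 = −192·1982 + 935·407
1 = 935·2389 − 1127·1982
1 = −1127·6760 + 3189·2389
So 2389·3189 ≡ 1 (mod 6760), hence d = 3189.

3189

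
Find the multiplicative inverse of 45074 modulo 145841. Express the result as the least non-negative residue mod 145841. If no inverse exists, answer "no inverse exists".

5782

gcd(145841, 45074) by repeated division:
145841 = 3*45074 + 10619
45074 = 4*10619 + 2598
10619 = 4*2598 + 227
2598 = 11*227 + 101
227 = 2*101 + 25
101 = 4*25 + 1
25 = 25*1 + 0
Since gcd(45074, 145841) = 1, back-substitute to write 1 as a combination:
1 = 101 − 4·25
1 = −4·227 + 9·101
1 = 9·2598 − 103·227
1 = −103·10619 + 421·2598
1 = 421·45074 − 1787·10619
1 = −1787·145841 + 5782·45074
So 45074·5782 ≡ 1 (mod 145841).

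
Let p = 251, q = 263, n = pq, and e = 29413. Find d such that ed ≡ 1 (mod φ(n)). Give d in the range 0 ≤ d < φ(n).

15477

φ(n) = (p−1)(q−1) = 250·262 = 65500.
Need d with 29413·d ≡ 1 (mod 65500). Apply the extended Euclidean algorithm:
65500 = 2*29413 + 6674
29413 = 4*6674 + 2717
6674 = 2*2717 + 1240
2717 = 2*1240 + 237
1240 = 5*237 + 55
237 = 4*55 + 17
55 = 3*17 + 4
17 = 4*4 + 1
4 = 4*1 + 0
Back-substitute:
1 = 17 − 4·4
1 = −4·55 + 13·17
1 = 13·237 − 56·55
1 = −56·1240 + 293·237
1 = 293·2717 − 642·1240
1 = −642·6674 + 1577·2717
1 = 1577·29413 − 6950·6674
1 = −6950·65500 + 15477·29413
So 29413·15477 ≡ 1 (mod 65500), hence d = 15477.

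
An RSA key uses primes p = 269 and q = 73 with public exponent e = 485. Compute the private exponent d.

φ(n) = (p−1)(q−1) = 268·72 = 19296.
Need d with 485·d ≡ 1 (mod 19296). Apply the extended Euclidean algorithm:
19296 = 39*485 + 381
485 = 1*381 + 104
381 = 3*104 + 69
104 = 1*69 + 35
69 = 1*35 + 34
35 = 1*34 + 1
34 = 34*1 + 0
Back-substitute:
1 = 35 − 34
1 = −69 + 2·35
1 = 2·104 − 3·69
1 = −3·381 + 11·104
1 = 11·485 − 14·381
1 = −14·19296 + 557·485
So 485·557 ≡ 1 (mod 19296), hence d = 557.

557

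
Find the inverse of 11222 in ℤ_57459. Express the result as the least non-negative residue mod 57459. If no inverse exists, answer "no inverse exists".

Extended Euclidean algorithm:
57459 = 5·11222 + 1349
11222 = 8·1349 + 430
1349 = 3·430 + 59
430 = 7·59 + 17
59 = 3·17 + 8
17 = 2·8 + 1
8 = 8·1 + 0
Since gcd(11222, 57459) = 1, back-substitute to write 1 as a combination:
1 = 17 − 2·8
1 = −2·59 + 7·17
1 = 7·430 − 51·59
1 = −51·1349 + 160·430
1 = 160·11222 − 1331·1349
1 = −1331·57459 + 6815·11222
So 11222·6815 ≡ 1 (mod 57459).

6815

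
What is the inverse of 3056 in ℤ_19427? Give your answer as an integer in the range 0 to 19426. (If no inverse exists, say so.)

Extended Euclidean algorithm:
19427 = 6×3056 + 1091
3056 = 2×1091 + 874
1091 = 1×874 + 217
874 = 4×217 + 6
217 = 36×6 + 1
6 = 6×1 + 0
Since gcd(3056, 19427) = 1, back-substitute to write 1 as a combination:
1 = 217 − 36·6
1 = −36·874 + 145·217
1 = 145·1091 − 181·874
1 = −181·3056 + 507·1091
1 = 507·19427 − 3223·3056
So 3056·(-3223) ≡ 1 (mod 19427), and -3223 ≡ 16204 (mod 19427).

16204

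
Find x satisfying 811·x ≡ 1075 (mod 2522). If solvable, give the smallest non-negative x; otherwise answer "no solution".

1749

First find gcd(811, 2522):
2522 = 3×811 + 89
811 = 9×89 + 10
89 = 8×10 + 9
10 = 1×9 + 1
9 = 9×1 + 0
gcd = 1, so a unique solution mod 2522 exists.
Back-substitute for the Bézout coefficients:
1 = 10 − 9
1 = −89 + 9·10
1 = 9·811 − 82·89
1 = −82·2522 + 255·811
So 811·(255) ≡ 1 (mod 2522), giving 811⁻¹ ≡ 255.
x ≡ 811⁻¹·1075 ≡ 255·1075 ≡ 1749 (mod 2522).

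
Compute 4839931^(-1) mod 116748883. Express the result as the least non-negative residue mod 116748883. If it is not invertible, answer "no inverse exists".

93547341

Run Euclid on (116748883, 4839931):
116748883 = 24·4839931 + 590539
4839931 = 8·590539 + 115619
590539 = 5·115619 + 12444
115619 = 9·12444 + 3623
12444 = 3·3623 + 1575
3623 = 2·1575 + 473
1575 = 3·473 + 156
473 = 3·156 + 5
156 = 31·5 + 1
5 = 5·1 + 0
The gcd is 1. Working backward:
1 = 156 − 31·5
1 = −31·473 + 94·156
1 = 94·1575 − 313·473
1 = −313·3623 + 720·1575
1 = 720·12444 − 2473·3623
1 = −2473·115619 + 22977·12444
1 = 22977·590539 − 117358·115619
1 = −117358·4839931 + 961841·590539
1 = 961841·116748883 − 23201542·4839931
Thus 4839931·(-23201542) ≡ 1 (mod 116748883); reducing, -23201542 mod 116748883 = 93547341.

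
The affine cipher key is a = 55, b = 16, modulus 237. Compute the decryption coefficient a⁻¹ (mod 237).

gcd(237, 55) by repeated division:
237 = 4·55 + 17
55 = 3·17 + 4
17 = 4·4 + 1
4 = 4·1 + 0
Since gcd(55, 237) = 1, back-substitute to write 1 as a combination:
1 = 17 − 4·4
1 = −4·55 + 13·17
1 = 13·237 − 56·55
Hence 55⁻¹ ≡ -56 ≡ 181 (mod 237).

181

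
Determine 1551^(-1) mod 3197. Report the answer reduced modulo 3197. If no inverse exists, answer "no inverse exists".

1548

Apply the Euclidean algorithm to 3197 and 1551:
3197 = 2×1551 + 95
1551 = 16×95 + 31
95 = 3×31 + 2
31 = 15×2 + 1
2 = 2×1 + 0
gcd = 1, so the inverse exists. Back-substitute:
1 = 31 − 15·2
1 = −15·95 + 46·31
1 = 46·1551 − 751·95
1 = −751·3197 + 1548·1551
So 1551·1548 ≡ 1 (mod 3197).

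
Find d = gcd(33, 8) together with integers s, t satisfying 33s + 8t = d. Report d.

1

Euclidean algorithm:
33 = 4·8 + 1
8 = 8·1 + 0
gcd(33, 8) = 1.
Express as a combination:
1 = 33 − 4·8
So 1 = (1)·33 + (-4)·8.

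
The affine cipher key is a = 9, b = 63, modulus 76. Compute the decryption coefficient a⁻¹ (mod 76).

Extended Euclidean algorithm:
76 = 8·9 + 4
9 = 2·4 + 1
4 = 4·1 + 0
Since gcd(9, 76) = 1, back-substitute to write 1 as a combination:
1 = 9 − 2·4
1 = −2·76 + 17·9
So 9·17 ≡ 1 (mod 76).

17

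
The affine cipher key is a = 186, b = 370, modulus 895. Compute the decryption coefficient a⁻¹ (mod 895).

486

Extended Euclidean algorithm:
895 = 4×186 + 151
186 = 1×151 + 35
151 = 4×35 + 11
35 = 3×11 + 2
11 = 5×2 + 1
2 = 2×1 + 0
gcd = 1, so the inverse exists. Back-substitute:
1 = 11 − 5·2
1 = −5·35 + 16·11
1 = 16·151 − 69·35
1 = −69·186 + 85·151
1 = 85·895 − 409·186
So 186·(-409) ≡ 1 (mod 895), and -409 ≡ 486 (mod 895).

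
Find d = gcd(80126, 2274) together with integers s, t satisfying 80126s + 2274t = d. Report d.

Euclidean algorithm:
80126 = 35*2274 + 536
2274 = 4*536 + 130
536 = 4*130 + 16
130 = 8*16 + 2
16 = 8*2 + 0
gcd(80126, 2274) = 2.
Back-substituting:
2 = 130 − 8·16
2 = −8·536 + 33·130
2 = 33·2274 − 140·536
2 = −140·80126 + 4933·2274
So 2 = (-140)·80126 + (4933)·2274.

2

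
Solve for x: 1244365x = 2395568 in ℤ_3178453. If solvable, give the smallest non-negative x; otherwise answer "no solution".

2341403

First find gcd(1244365, 3178453):
3178453 = 2×1244365 + 689723
1244365 = 1×689723 + 554642
689723 = 1×554642 + 135081
554642 = 4×135081 + 14318
135081 = 9×14318 + 6219
14318 = 2×6219 + 1880
6219 = 3×1880 + 579
1880 = 3×579 + 143
579 = 4×143 + 7
143 = 20×7 + 3
7 = 2×3 + 1
3 = 3×1 + 0
gcd = 1, so a unique solution mod 3178453 exists.
Back-substitute for the Bézout coefficients:
1 = 7 − 2·3
1 = −2·143 + 41·7
1 = 41·579 − 166·143
1 = −166·1880 + 539·579
1 = 539·6219 − 1783·1880
1 = −1783·14318 + 4105·6219
1 = 4105·135081 − 38728·14318
1 = −38728·554642 + 159017·135081
1 = 159017·689723 − 197745·554642
1 = −197745·1244365 + 356762·689723
1 = 356762·3178453 − 911269·1244365
So 1244365·(-911269) ≡ 1 (mod 3178453), giving 1244365⁻¹ ≡ 2267184.
x ≡ 1244365⁻¹·2395568 ≡ 2267184·2395568 ≡ 2341403 (mod 3178453).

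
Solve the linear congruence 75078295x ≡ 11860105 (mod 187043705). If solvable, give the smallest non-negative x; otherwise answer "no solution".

First find gcd(75078295, 187043705):
187043705 = 2·75078295 + 36887115
75078295 = 2·36887115 + 1304065
36887115 = 28·1304065 + 373295
1304065 = 3·373295 + 184180
373295 = 2·184180 + 4935
184180 = 37·4935 + 1585
4935 = 3·1585 + 180
1585 = 8·180 + 145
180 = 1·145 + 35
145 = 4·35 + 5
35 = 7·5 + 0
gcd = 5 and 5 | 11860105, so solutions exist. Divide through by 5: 15015659x ≡ 2372021 (mod 37408741).
Now find 15015659⁻¹ mod 37408741:
37408741 = 2·15015659 + 7377423
15015659 = 2·7377423 + 260813
7377423 = 28·260813 + 74659
260813 = 3·74659 + 36836
74659 = 2·36836 + 987
36836 = 37·987 + 317
987 = 3·317 + 36
317 = 8·36 + 29
36 = 1·29 + 7
29 = 4·7 + 1
7 = 7·1 + 0
Back-substitute:
1 = 29 − 4·7
1 = −4·36 + 5·29
1 = 5·317 − 44·36
1 = −44·987 + 137·317
1 = 137·36836 − 5113·987
1 = −5113·74659 + 10363·36836
1 = 10363·260813 − 36202·74659
1 = −36202·7377423 + 1024019·260813
1 = 1024019·15015659 − 2084240·7377423
1 = −2084240·37408741 + 5192499·15015659
So 15015659⁻¹ ≡ 5192499 (mod 37408741).
Then x ≡ 5192499·2372021 ≡ 922452 (mod 37408741); the smallest non-negative solution is x = 922452.

922452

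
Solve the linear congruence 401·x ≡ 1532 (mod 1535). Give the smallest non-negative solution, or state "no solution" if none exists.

First find gcd(401, 1535):
1535 = 3*401 + 332
401 = 1*332 + 69
332 = 4*69 + 56
69 = 1*56 + 13
56 = 4*13 + 4
13 = 3*4 + 1
4 = 4*1 + 0
gcd = 1, so a unique solution mod 1535 exists.
Back-substitute for the Bézout coefficients:
1 = 13 − 3·4
1 = −3·56 + 13·13
1 = 13·69 − 16·56
1 = −16·332 + 77·69
1 = 77·401 − 93·332
1 = −93·1535 + 356·401
So 401·(356) ≡ 1 (mod 1535), giving 401⁻¹ ≡ 356.
x ≡ 401⁻¹·1532 ≡ 356·1532 ≡ 467 (mod 1535).

467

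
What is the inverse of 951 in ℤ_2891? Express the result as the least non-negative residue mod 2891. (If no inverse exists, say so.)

76

Extended Euclidean algorithm:
2891 = 3×951 + 38
951 = 25×38 + 1
38 = 38×1 + 0
The gcd is 1. Working backward:
1 = 951 − 25·38
1 = −25·2891 + 76·951
So 951·76 ≡ 1 (mod 2891).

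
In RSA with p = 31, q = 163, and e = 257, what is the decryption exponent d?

3593

φ(n) = (p−1)(q−1) = 30·162 = 4860.
Need d with 257·d ≡ 1 (mod 4860). Apply the extended Euclidean algorithm:
4860 = 18×257 + 234
257 = 1×234 + 23
234 = 10×23 + 4
23 = 5×4 + 3
4 = 1×3 + 1
3 = 3×1 + 0
Back-substitute:
1 = 4 − 3
1 = −23 + 6·4
1 = 6·234 − 61·23
1 = −61·257 + 67·234
1 = 67·4860 − 1267·257
So 257·(-1267) ≡ 1 (mod 4860), hence d ≡ -1267 ≡ 3593 (mod 4860).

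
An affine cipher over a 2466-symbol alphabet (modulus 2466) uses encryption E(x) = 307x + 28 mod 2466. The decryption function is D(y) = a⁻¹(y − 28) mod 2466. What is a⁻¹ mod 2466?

Apply the Euclidean algorithm to 2466 and 307:
2466 = 8*307 + 10
307 = 30*10 + 7
10 = 1*7 + 3
7 = 2*3 + 1
3 = 3*1 + 0
The gcd is 1. Working backward:
1 = 7 − 2·3
1 = −2·10 + 3·7
1 = 3·307 − 92·10
1 = −92·2466 + 739·307
So 307·739 ≡ 1 (mod 2466).

739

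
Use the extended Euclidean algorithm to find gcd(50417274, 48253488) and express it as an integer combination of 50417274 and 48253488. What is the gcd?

Repeated division:
50417274 = 1×48253488 + 2163786
48253488 = 22×2163786 + 650196
2163786 = 3×650196 + 213198
650196 = 3×213198 + 10602
213198 = 20×10602 + 1158
10602 = 9×1158 + 180
1158 = 6×180 + 78
180 = 2×78 + 24
78 = 3×24 + 6
24 = 4×6 + 0
gcd(50417274, 48253488) = 6.
Back-substituting:
6 = 78 − 3·24
6 = −3·180 + 7·78
6 = 7·1158 − 45·180
6 = −45·10602 + 412·1158
6 = 412·213198 − 8285·10602
6 = −8285·650196 + 25267·213198
6 = 25267·2163786 − 84086·650196
6 = −84086·48253488 + 1875159·2163786
6 = 1875159·50417274 − 1959245·48253488
So 6 = (1875159)·50417274 + (-1959245)·48253488.

6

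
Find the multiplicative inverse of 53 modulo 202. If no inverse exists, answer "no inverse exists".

gcd(202, 53) by repeated division:
202 = 3·53 + 43
53 = 1·43 + 10
43 = 4·10 + 3
10 = 3·3 + 1
3 = 3·1 + 0
Since gcd(53, 202) = 1, back-substitute to write 1 as a combination:
1 = 10 − 3·3
1 = −3·43 + 13·10
1 = 13·53 − 16·43
1 = −16·202 + 61·53
So 53·61 ≡ 1 (mod 202).

61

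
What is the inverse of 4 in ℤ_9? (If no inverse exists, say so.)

7

Extended Euclidean algorithm:
9 = 2·4 + 1
4 = 4·1 + 0
gcd = 1, so the inverse exists. Back-substitute:
1 = 9 − 2·4
So 4·(-2) ≡ 1 (mod 9), and -2 ≡ 7 (mod 9).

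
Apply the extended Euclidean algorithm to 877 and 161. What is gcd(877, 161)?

1

Euclidean algorithm:
877 = 5·161 + 72
161 = 2·72 + 17
72 = 4·17 + 4
17 = 4·4 + 1
4 = 4·1 + 0
gcd(877, 161) = 1.
Back-substituting:
1 = 17 − 4·4
1 = −4·72 + 17·17
1 = 17·161 − 38·72
1 = −38·877 + 207·161
So 1 = (-38)·877 + (207)·161.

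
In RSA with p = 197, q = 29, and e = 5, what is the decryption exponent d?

φ(n) = (p−1)(q−1) = 196·28 = 5488.
Need d with 5·d ≡ 1 (mod 5488). Apply the extended Euclidean algorithm:
5488 = 1097*5 + 3
5 = 1*3 + 2
3 = 1*2 + 1
2 = 2*1 + 0
Back-substitute:
1 = 3 − 2
1 = −5 + 2·3
1 = 2·5488 − 2195·5
So 5·(-2195) ≡ 1 (mod 5488), hence d ≡ -2195 ≡ 3293 (mod 5488).

3293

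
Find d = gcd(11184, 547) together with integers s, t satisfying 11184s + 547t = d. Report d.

1

Repeated division:
11184 = 20*547 + 244
547 = 2*244 + 59
244 = 4*59 + 8
59 = 7*8 + 3
8 = 2*3 + 2
3 = 1*2 + 1
2 = 2*1 + 0
gcd(11184, 547) = 1.
Express as a combination:
1 = 3 − 2
1 = −8 + 3·3
1 = 3·59 − 22·8
1 = −22·244 + 91·59
1 = 91·547 − 204·244
1 = −204·11184 + 4171·547
So 1 = (-204)·11184 + (4171)·547.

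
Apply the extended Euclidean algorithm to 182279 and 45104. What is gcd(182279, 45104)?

Apply Euclid's algorithm to 182279 and 45104:
182279 = 4·45104 + 1863
45104 = 24·1863 + 392
1863 = 4·392 + 295
392 = 1·295 + 97
295 = 3·97 + 4
97 = 24·4 + 1
4 = 4·1 + 0
gcd(182279, 45104) = 1.
Working backward:
1 = 97 − 24·4
1 = −24·295 + 73·97
1 = 73·392 − 97·295
1 = −97·1863 + 461·392
1 = 461·45104 − 11161·1863
1 = −11161·182279 + 45105·45104
So 1 = (-11161)·182279 + (45105)·45104.

1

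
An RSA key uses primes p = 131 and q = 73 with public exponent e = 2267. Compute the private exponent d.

φ(n) = (p−1)(q−1) = 130·72 = 9360.
Need d with 2267·d ≡ 1 (mod 9360). Apply the extended Euclidean algorithm:
9360 = 4·2267 + 292
2267 = 7·292 + 223
292 = 1·223 + 69
223 = 3·69 + 16
69 = 4·16 + 5
16 = 3·5 + 1
5 = 5·1 + 0
Back-substitute:
1 = 16 − 3·5
1 = −3·69 + 13·16
1 = 13·223 − 42·69
1 = −42·292 + 55·223
1 = 55·2267 − 427·292
1 = −427·9360 + 1763·2267
So 2267·1763 ≡ 1 (mod 9360), hence d = 1763.

1763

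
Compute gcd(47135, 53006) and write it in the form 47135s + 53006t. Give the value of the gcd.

Apply Euclid's algorithm to 53006 and 47135:
53006 = 1×47135 + 5871
47135 = 8×5871 + 167
5871 = 35×167 + 26
167 = 6×26 + 11
26 = 2×11 + 4
11 = 2×4 + 3
4 = 1×3 + 1
3 = 3×1 + 0
gcd(47135, 53006) = 1.
Working backward:
1 = 4 − 3
1 = −11 + 3·4
1 = 3·26 − 7·11
1 = −7·167 + 45·26
1 = 45·5871 − 1582·167
1 = −1582·47135 + 12701·5871
1 = 12701·53006 − 14283·47135
So 1 = (12701)·53006 + (-14283)·47135.

1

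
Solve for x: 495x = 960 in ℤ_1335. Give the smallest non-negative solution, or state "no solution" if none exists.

37

First find gcd(495, 1335):
1335 = 2*495 + 345
495 = 1*345 + 150
345 = 2*150 + 45
150 = 3*45 + 15
45 = 3*15 + 0
gcd = 15 and 15 | 960, so solutions exist. Divide through by 15: 33x ≡ 64 (mod 89).
Now find 33⁻¹ mod 89:
89 = 2×33 + 23
33 = 1×23 + 10
23 = 2×10 + 3
10 = 3×3 + 1
3 = 3×1 + 0
Back-substitute:
1 = 10 − 3·3
1 = −3·23 + 7·10
1 = 7·33 − 10·23
1 = −10·89 + 27·33
So 33⁻¹ ≡ 27 (mod 89).
Then x ≡ 27·64 ≡ 37 (mod 89); the smallest non-negative solution is x = 37.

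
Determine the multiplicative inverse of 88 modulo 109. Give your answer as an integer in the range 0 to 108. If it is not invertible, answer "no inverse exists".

gcd(109, 88) by repeated division:
109 = 1×88 + 21
88 = 4×21 + 4
21 = 5×4 + 1
4 = 4×1 + 0
gcd = 1, so the inverse exists. Back-substitute:
1 = 21 − 5·4
1 = −5·88 + 21·21
1 = 21·109 − 26·88
So 88·(-26) ≡ 1 (mod 109), and -26 ≡ 83 (mod 109).

83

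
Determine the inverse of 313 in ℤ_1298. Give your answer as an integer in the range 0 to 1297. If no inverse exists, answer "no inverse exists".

141

Extended Euclidean algorithm:
1298 = 4×313 + 46
313 = 6×46 + 37
46 = 1×37 + 9
37 = 4×9 + 1
9 = 9×1 + 0
The gcd is 1. Working backward:
1 = 37 − 4·9
1 = −4·46 + 5·37
1 = 5·313 − 34·46
1 = −34·1298 + 141·313
So 313·141 ≡ 1 (mod 1298).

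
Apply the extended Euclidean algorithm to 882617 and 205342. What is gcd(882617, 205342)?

Apply Euclid's algorithm to 882617 and 205342:
882617 = 4·205342 + 61249
205342 = 3·61249 + 21595
61249 = 2·21595 + 18059
21595 = 1·18059 + 3536
18059 = 5·3536 + 379
3536 = 9·379 + 125
379 = 3·125 + 4
125 = 31·4 + 1
4 = 4·1 + 0
gcd(882617, 205342) = 1.
Working backward:
1 = 125 − 31·4
1 = −31·379 + 94·125
1 = 94·3536 − 877·379
1 = −877·18059 + 4479·3536
1 = 4479·21595 − 5356·18059
1 = −5356·61249 + 15191·21595
1 = 15191·205342 − 50929·61249
1 = −50929·882617 + 218907·205342
So 1 = (-50929)·882617 + (218907)·205342.

1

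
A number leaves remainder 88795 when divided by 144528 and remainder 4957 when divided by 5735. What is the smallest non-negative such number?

Write x = 88795 + 144528·k. Then 144528·k ≡ 4957 − 88795 ≡ 2187 (mod 5735).
Need 144528⁻¹ mod 5735. Extended Euclid on (5735, 1153):
5735 = 4·1153 + 1123
1153 = 1·1123 + 30
1123 = 37·30 + 13
30 = 2·13 + 4
13 = 3·4 + 1
4 = 4·1 + 0
Back-substitute:
1 = 13 − 3·4
1 = −3·30 + 7·13
1 = 7·1123 − 262·30
1 = −262·1153 + 269·1123
1 = 269·5735 − 1338·1153
144528⁻¹ ≡ 4397 (mod 5735), so k ≡ 4397·2187 ≡ 4379 (mod 5735).
x = 88795 + 144528·4379 = 632976907.

632976907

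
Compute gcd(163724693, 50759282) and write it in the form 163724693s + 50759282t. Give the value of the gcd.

Repeated division:
163724693 = 3*50759282 + 11446847
50759282 = 4*11446847 + 4971894
11446847 = 2*4971894 + 1503059
4971894 = 3*1503059 + 462717
1503059 = 3*462717 + 114908
462717 = 4*114908 + 3085
114908 = 37*3085 + 763
3085 = 4*763 + 33
763 = 23*33 + 4
33 = 8*4 + 1
4 = 4*1 + 0
gcd(163724693, 50759282) = 1.
Back-substituting:
1 = 33 − 8·4
1 = −8·763 + 185·33
1 = 185·3085 − 748·763
1 = −748·114908 + 27861·3085
1 = 27861·462717 − 112192·114908
1 = −112192·1503059 + 364437·462717
1 = 364437·4971894 − 1205503·1503059
1 = −1205503·11446847 + 2775443·4971894
1 = 2775443·50759282 − 12307275·11446847
1 = −12307275·163724693 + 39697268·50759282
So 1 = (-12307275)·163724693 + (39697268)·50759282.

1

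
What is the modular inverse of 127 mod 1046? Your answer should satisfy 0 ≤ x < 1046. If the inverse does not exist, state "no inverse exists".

Extended Euclidean algorithm:
1046 = 8·127 + 30
127 = 4·30 + 7
30 = 4·7 + 2
7 = 3·2 + 1
2 = 2·1 + 0
gcd = 1, so the inverse exists. Back-substitute:
1 = 7 − 3·2
1 = −3·30 + 13·7
1 = 13·127 − 55·30
1 = −55·1046 + 453·127
So 127·453 ≡ 1 (mod 1046).

453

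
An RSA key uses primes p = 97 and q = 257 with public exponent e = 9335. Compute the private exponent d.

5447

φ(n) = (p−1)(q−1) = 96·256 = 24576.
Need d with 9335·d ≡ 1 (mod 24576). Apply the extended Euclidean algorithm:
24576 = 2·9335 + 5906
9335 = 1·5906 + 3429
5906 = 1·3429 + 2477
3429 = 1·2477 + 952
2477 = 2·952 + 573
952 = 1·573 + 379
573 = 1·379 + 194
379 = 1·194 + 185
194 = 1·185 + 9
185 = 20·9 + 5
9 = 1·5 + 4
5 = 1·4 + 1
4 = 4·1 + 0
Back-substitute:
1 = 5 − 4
1 = −9 + 2·5
1 = 2·185 − 41·9
1 = −41·194 + 43·185
1 = 43·379 − 84·194
1 = −84·573 + 127·379
1 = 127·952 − 211·573
1 = −211·2477 + 549·952
1 = 549·3429 − 760·2477
1 = −760·5906 + 1309·3429
1 = 1309·9335 − 2069·5906
1 = −2069·24576 + 5447·9335
So 9335·5447 ≡ 1 (mod 24576), hence d = 5447.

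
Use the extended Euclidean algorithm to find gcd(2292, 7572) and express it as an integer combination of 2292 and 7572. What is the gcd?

Apply Euclid's algorithm to 7572 and 2292:
7572 = 3·2292 + 696
2292 = 3·696 + 204
696 = 3·204 + 84
204 = 2·84 + 36
84 = 2·36 + 12
36 = 3·12 + 0
gcd(2292, 7572) = 12.
Back-substituting:
12 = 84 − 2·36
12 = −2·204 + 5·84
12 = 5·696 − 17·204
12 = −17·2292 + 56·696
12 = 56·7572 − 185·2292
So 12 = (56)·7572 + (-185)·2292.

12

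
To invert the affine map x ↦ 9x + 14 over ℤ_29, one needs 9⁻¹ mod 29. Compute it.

13

gcd(29, 9) by repeated division:
29 = 3*9 + 2
9 = 4*2 + 1
2 = 2*1 + 0
gcd = 1, so the inverse exists. Back-substitute:
1 = 9 − 4·2
1 = −4·29 + 13·9
So 9·13 ≡ 1 (mod 29).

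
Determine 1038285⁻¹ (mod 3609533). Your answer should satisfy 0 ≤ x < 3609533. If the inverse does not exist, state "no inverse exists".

gcd(3609533, 1038285) by repeated division:
3609533 = 3·1038285 + 494678
1038285 = 2·494678 + 48929
494678 = 10·48929 + 5388
48929 = 9·5388 + 437
5388 = 12·437 + 144
437 = 3·144 + 5
144 = 28·5 + 4
5 = 1·4 + 1
4 = 4·1 + 0
gcd = 1, so the inverse exists. Back-substitute:
1 = 5 − 4
1 = −144 + 29·5
1 = 29·437 − 88·144
1 = −88·5388 + 1085·437
1 = 1085·48929 − 9853·5388
1 = −9853·494678 + 99615·48929
1 = 99615·1038285 − 209083·494678
1 = −209083·3609533 + 726864·1038285
So 1038285·726864 ≡ 1 (mod 3609533).

726864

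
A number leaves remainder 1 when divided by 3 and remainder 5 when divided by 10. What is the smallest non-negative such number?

25

Write x = 1 + 3·k. Then 3·k ≡ 5 − 1 ≡ 4 (mod 10).
Need 3⁻¹ mod 10. Extended Euclid on (10, 3):
10 = 3·3 + 1
3 = 3·1 + 0
Back-substitute:
1 = 10 − 3·3
3⁻¹ ≡ 7 (mod 10), so k ≡ 7·4 ≡ 8 (mod 10).
x = 1 + 3·8 = 25.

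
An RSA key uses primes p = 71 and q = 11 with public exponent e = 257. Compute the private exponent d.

φ(n) = (p−1)(q−1) = 70·10 = 700.
Need d with 257·d ≡ 1 (mod 700). Apply the extended Euclidean algorithm:
700 = 2·257 + 186
257 = 1·186 + 71
186 = 2·71 + 44
71 = 1·44 + 27
44 = 1·27 + 17
27 = 1·17 + 10
17 = 1·10 + 7
10 = 1·7 + 3
7 = 2·3 + 1
3 = 3·1 + 0
Back-substitute:
1 = 7 − 2·3
1 = −2·10 + 3·7
1 = 3·17 − 5·10
1 = −5·27 + 8·17
1 = 8·44 − 13·27
1 = −13·71 + 21·44
1 = 21·186 − 55·71
1 = −55·257 + 76·186
1 = 76·700 − 207·257
So 257·(-207) ≡ 1 (mod 700), hence d ≡ -207 ≡ 493 (mod 700).

493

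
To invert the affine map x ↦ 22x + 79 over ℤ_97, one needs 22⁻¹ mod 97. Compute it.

75

Apply the Euclidean algorithm to 97 and 22:
97 = 4·22 + 9
22 = 2·9 + 4
9 = 2·4 + 1
4 = 4·1 + 0
The gcd is 1. Working backward:
1 = 9 − 2·4
1 = −2·22 + 5·9
1 = 5·97 − 22·22
Hence 22⁻¹ ≡ -22 ≡ 75 (mod 97).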